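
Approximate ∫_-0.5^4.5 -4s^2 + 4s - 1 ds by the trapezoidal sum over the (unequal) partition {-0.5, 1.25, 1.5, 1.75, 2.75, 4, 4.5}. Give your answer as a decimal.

Subinterval widths: 1.75, 0.25, 0.25, 1, 1.25, 0.5.
f(-0.5) = -4, f(1.25) = -2.25, f(1.5) = -4, f(1.75) = -6.25, f(2.75) = -20.25, f(4) = -49, f(4.5) = -64.
On each subinterval the trapezoid contributes (Δs_i/2)·[f(s_{i-1}) + f(s_i)].
Sum = -92.3125.

-92.3125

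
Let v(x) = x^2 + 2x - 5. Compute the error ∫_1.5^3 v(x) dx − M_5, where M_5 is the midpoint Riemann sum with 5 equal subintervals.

Exact integral: ∫_1.5^3 v(x) dx = 7.125.
M_5 = 7.11375.
Error = 7.125 − 7.11375 = 0.01125.

0.01125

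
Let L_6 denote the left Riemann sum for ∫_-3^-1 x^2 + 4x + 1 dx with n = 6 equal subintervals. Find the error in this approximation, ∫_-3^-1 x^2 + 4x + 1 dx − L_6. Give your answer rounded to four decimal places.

Exact integral: ∫_-3^-1 f(x) dx ≈ -5.333333.
L_6 ≈ -5.296296.
Error ≈ -5.333333 − (-5.296296) ≈ -0.0370.

-0.0370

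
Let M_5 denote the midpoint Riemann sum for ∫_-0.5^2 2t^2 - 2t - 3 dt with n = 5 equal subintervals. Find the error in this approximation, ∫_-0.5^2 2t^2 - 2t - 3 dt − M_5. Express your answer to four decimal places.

0.1042

Exact integral: ∫_-0.5^2 f(t) dt ≈ -5.833333.
M_5 = -5.9375.
Error ≈ -5.833333 − (-5.9375) ≈ 0.1042.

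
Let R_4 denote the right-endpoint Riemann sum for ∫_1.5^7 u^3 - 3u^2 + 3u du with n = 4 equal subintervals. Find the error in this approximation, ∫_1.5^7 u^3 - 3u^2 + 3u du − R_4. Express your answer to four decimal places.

-165.3115

Exact integral: ∫_1.5^7 f(u) du = 329.484375.
R_4 ≈ 494.795898.
Error ≈ 329.484375 − 494.795898 ≈ -165.3115.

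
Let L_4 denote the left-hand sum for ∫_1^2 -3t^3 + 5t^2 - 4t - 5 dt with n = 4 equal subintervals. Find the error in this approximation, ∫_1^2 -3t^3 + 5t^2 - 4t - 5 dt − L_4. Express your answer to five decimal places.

-1.16146

Exact integral: ∫_1^2 f(t) dt ≈ -10.5833333.
L_4 = -9.421875.
Error ≈ -10.5833333 − (-9.421875) ≈ -1.16146.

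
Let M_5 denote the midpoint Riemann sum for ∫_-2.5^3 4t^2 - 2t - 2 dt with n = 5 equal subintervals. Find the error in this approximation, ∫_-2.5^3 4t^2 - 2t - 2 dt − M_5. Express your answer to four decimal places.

2.2183

Exact integral: ∫_-2.5^3 f(t) dt ≈ 43.083333.
M_5 = 40.865.
Error ≈ 43.083333 − 40.865 ≈ 2.2183.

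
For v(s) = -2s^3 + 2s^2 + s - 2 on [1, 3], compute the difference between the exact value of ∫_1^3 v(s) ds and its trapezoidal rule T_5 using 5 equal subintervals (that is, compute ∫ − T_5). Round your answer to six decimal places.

Exact integral: ∫_1^3 v(s) ds ≈ -22.66666667.
T_5 = -23.2.
Error ≈ -22.66666667 − (-23.2) ≈ 0.533333.

0.533333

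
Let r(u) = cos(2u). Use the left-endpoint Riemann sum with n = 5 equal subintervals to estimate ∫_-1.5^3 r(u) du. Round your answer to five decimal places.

-0.92696

Δu = (3 − (-1.5))/5 = 0.9.
Left endpoints: -1.5, -0.6, 0.3, 1.2, 2.1.
r(-1.5) ≈ -0.98999, r(-0.6) ≈ 0.36236, r(0.3) ≈ 0.82534, r(1.2) ≈ -0.73739, r(2.1) ≈ -0.49026.
Sum = Δu · [r(-1.5) + r(-0.6) + r(0.3) + r(1.2) + r(2.1)].
Sum ≈ -0.92696.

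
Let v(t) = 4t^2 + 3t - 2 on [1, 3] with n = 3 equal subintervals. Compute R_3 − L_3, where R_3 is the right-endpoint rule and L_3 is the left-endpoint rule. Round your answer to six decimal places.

R_3 ≈ 55.92592593.
L_3 ≈ 30.59259259.
R_3 − L_3 ≈ 25.333333.

25.333333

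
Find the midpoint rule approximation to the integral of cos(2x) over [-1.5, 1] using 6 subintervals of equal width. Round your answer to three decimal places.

0.541

Δx = (1 − (-1.5))/6 = 5/12.
Midpoints: -31/24, -0.875, -11/24, -1/24, 0.375, 19/24.
f(-31/24) ≈ -0.848, f(-0.875) ≈ -0.178, f(-11/24) ≈ 0.608, f(-1/24) ≈ 0.997, f(0.375) ≈ 0.732, f(19/24) ≈ -0.013.
Sum = Δx · [f(-31/24) + f(-0.875) + f(-11/24) + ...].
Sum ≈ 0.541.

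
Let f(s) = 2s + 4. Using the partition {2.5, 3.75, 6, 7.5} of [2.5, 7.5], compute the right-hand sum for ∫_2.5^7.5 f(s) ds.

Subinterval widths: 1.25, 2.25, 1.5.
Right endpoints: 3.75, 6, 7.5.
f(3.75) = 11.5, f(6) = 16, f(7.5) = 19.
Sum = Σ Δs_i · f(s_i).
Sum = 78.875.

78.875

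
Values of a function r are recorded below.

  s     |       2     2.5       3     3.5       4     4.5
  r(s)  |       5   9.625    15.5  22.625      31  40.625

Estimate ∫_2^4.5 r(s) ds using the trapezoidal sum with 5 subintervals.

Δs = 0.5.
T_5 = (0.5/2)·[5 + 2·9.625 + 2·15.5 + 2·22.625 + 2·31 + 40.625] = 50.78125.

50.78125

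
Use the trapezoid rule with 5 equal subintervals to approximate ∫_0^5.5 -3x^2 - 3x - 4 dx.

Δx = (5.5 − 0)/5 = 1.1.
f(0) = -4, f(1.1) = -10.93, f(2.2) = -25.12, f(3.3) = -46.57, f(4.4) = -75.28, f(5.5) = -111.25.
T_5 = (Δx/2)·[f(x_0) + 2f(x_1) + ... + 2f(x_{4}) + f(x_5)].
Sum = -237.0775.

-237.0775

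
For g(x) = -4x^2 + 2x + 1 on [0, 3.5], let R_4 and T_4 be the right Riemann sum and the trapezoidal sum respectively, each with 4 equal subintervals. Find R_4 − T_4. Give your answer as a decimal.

-18.375

R_4 = -61.578125.
T_4 = -43.203125.
R_4 − T_4 = -18.375.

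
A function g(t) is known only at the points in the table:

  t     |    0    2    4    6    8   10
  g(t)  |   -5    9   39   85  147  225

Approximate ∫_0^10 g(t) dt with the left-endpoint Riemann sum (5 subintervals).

550

Δt = 2.
Sum = 2·[(-5) + 9 + 39 + 85 + 147] = 550.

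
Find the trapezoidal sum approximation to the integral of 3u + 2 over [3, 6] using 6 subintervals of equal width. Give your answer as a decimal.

46.5

Δu = (6 − 3)/6 = 0.5.
f(3) = 11, f(3.5) = 12.5, f(4) = 14, f(4.5) = 15.5, f(5) = 17, f(5.5) = 18.5, f(6) = 20.
T_6 = (Δu/2)·[f(u_0) + 2f(u_1) + ... + 2f(u_{5}) + f(u_6)].
Sum = 46.5.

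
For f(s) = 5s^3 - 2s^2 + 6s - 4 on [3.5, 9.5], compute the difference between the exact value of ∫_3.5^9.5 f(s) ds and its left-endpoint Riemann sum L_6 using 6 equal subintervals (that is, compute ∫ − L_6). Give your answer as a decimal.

Exact integral: ∫_3.5^9.5 f(s) ds = 9660.75.
L_6 = 7780.
Error = 9660.75 − 7780 = 1880.75.

1880.75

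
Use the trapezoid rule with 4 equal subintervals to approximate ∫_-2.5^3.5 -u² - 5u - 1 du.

Δu = (3.5 − (-2.5))/4 = 1.5.
f(-2.5) = 5.25, f(-1) = 3, f(0.5) = -3.75, f(2) = -15, f(3.5) = -30.75.
T_4 = (Δu/2)·[f(u_0) + 2f(u_1) + 2f(u_2) + 2f(u_3) + f(u_4)].
Sum = -42.75.

-42.75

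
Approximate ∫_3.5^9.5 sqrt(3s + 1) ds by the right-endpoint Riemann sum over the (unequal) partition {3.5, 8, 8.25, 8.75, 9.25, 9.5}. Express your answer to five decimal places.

Subinterval widths: 4.5, 0.25, 0.5, 0.5, 0.25.
Right endpoints: 8, 8.25, 8.75, 9.25, 9.5.
f(8) ≈ 5.00000, f(8.25) ≈ 5.07445, f(8.75) ≈ 5.22015, f(9.25) ≈ 5.36190, f(9.5) ≈ 5.43139.
Sum = Σ Δs_i · f(s_i).
Sum ≈ 30.41749.

30.41749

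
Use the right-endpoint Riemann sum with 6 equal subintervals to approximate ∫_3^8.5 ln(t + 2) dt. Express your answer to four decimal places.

Δt = (8.5 − 3)/6 = 11/12.
Right endpoints: 47/12, 29/6, 5.75, 20/3, 91/12, 8.5.
f(47/12) ≈ 1.7778, f(29/6) ≈ 1.9218, f(5.75) ≈ 2.0477, f(20/3) ≈ 2.1595, f(91/12) ≈ 2.2600, f(8.5) ≈ 2.3514.
Sum = Δt · [f(47/12) + f(29/6) + f(5.75) + ...].
Sum ≈ 11.4750.

11.4750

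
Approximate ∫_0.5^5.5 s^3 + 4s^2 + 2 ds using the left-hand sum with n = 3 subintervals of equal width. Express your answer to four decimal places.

251.9676

Δs = (5.5 − 0.5)/3 = 5/3.
Left endpoints: 0.5, 13/6, 23/6.
f(0.5) = 3.125, f(13/6) = 6685/216, f(23/6) = 25295/216.
Sum = Δs · [f(0.5) + f(13/6) + f(23/6)].
Sum ≈ 251.9676.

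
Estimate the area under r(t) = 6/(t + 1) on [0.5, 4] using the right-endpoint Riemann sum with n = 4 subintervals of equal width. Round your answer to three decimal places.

Δt = (4 − 0.5)/4 = 0.875.
Right endpoints: 1.375, 2.25, 3.125, 4.
r(1.375) = 48/19, r(2.25) = 24/13, r(3.125) = 16/11, r(4) = 1.2.
Sum = Δt · [r(1.375) + r(2.25) + r(3.125) + r(4)].
Sum ≈ 6.149.

6.149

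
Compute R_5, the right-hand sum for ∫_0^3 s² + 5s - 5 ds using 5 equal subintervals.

Δs = (3 − 0)/5 = 0.6.
Right endpoints: 0.6, 1.2, 1.8, 2.4, 3.
f(0.6) = -1.64, f(1.2) = 2.44, f(1.8) = 7.24, f(2.4) = 12.76, f(3) = 19.
Sum = Δs · [f(0.6) + f(1.2) + f(1.8) + f(2.4) + f(3)].
Sum = 23.88.

23.88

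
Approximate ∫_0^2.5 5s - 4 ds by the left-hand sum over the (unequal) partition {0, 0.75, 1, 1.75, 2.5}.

Subinterval widths: 0.75, 0.25, 0.75, 0.75.
Left endpoints: 0, 0.75, 1, 1.75.
f(0) = -4, f(0.75) = -0.25, f(1) = 1, f(1.75) = 4.75.
Sum = Σ Δs_i · f(s_i).
Sum = 1.25.

1.25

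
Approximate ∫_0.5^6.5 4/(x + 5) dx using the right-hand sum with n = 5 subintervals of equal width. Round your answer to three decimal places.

2.735

Δx = (6.5 − 0.5)/5 = 1.2.
Right endpoints: 1.7, 2.9, 4.1, 5.3, 6.5.
f(1.7) = 40/67, f(2.9) = 40/79, f(4.1) = 40/91, f(5.3) = 40/103, f(6.5) = 8/23.
Sum = Δx · [f(1.7) + f(2.9) + f(4.1) + f(5.3) + f(6.5)].
Sum ≈ 2.735.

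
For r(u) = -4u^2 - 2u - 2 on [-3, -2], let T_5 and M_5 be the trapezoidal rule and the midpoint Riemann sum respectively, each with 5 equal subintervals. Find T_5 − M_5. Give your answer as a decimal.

-0.04

T_5 = -22.36.
M_5 = -22.32.
T_5 − M_5 = -0.04.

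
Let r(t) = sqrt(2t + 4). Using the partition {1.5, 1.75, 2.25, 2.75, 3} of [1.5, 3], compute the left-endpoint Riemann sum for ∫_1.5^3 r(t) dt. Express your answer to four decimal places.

4.2590

Subinterval widths: 0.25, 0.5, 0.5, 0.25.
Left endpoints: 1.5, 1.75, 2.25, 2.75.
r(1.5) ≈ 2.6458, r(1.75) ≈ 2.7386, r(2.25) ≈ 2.9155, r(2.75) ≈ 3.0822.
Sum = Σ Δt_i · r(t_i).
Sum ≈ 4.2590.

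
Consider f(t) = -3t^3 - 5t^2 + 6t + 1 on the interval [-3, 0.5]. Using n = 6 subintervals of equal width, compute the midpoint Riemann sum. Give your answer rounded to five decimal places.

-7.87551

Δt = (0.5 − (-3))/6 = 7/12.
Midpoints: -65/24, -2.125, -37/24, -23/24, -0.375, 5/24.
f(-65/24) = 35353/4608, f(-2.125) = -2837/512, f(-37/24) = -14041/1536, f(-23/24) = -30881/4608, f(-0.375) = -919/512, f(5/24) = 1027/512.
Sum = Δt · [f(-65/24) + f(-2.125) + f(-37/24) + ...].
Sum ≈ -7.87551.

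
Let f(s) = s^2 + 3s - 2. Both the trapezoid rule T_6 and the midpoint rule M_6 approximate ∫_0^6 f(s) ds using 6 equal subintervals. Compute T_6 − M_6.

T_6 = 115.
M_6 = 113.5.
T_6 − M_6 = 1.5.

1.5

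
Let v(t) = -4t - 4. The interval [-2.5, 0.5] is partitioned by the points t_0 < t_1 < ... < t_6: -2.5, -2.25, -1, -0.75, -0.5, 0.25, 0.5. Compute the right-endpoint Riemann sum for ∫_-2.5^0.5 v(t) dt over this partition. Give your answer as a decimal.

-4.75

Subinterval widths: 0.25, 1.25, 0.25, 0.25, 0.75, 0.25.
Right endpoints: -2.25, -1, -0.75, -0.5, 0.25, 0.5.
v(-2.25) = 5, v(-1) = 0, v(-0.75) = -1, v(-0.5) = -2, v(0.25) = -5, v(0.5) = -6.
Sum = Σ Δt_i · v(t_i).
Sum = -4.75.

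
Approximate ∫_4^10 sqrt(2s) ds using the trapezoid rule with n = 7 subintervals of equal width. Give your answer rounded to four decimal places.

22.2638

Δs = (10 − 4)/7 = 6/7.
f(4) ≈ 2.8284, f(34/7) ≈ 3.1168, f(40/7) ≈ 3.3806, f(46/7) ≈ 3.6253, f(52/7) ≈ 3.8545, f(58/7) ≈ 4.0708, f(64/7) ≈ 4.2762, f(10) ≈ 4.4721.
T_7 = (Δs/2)·[f(s_0) + 2f(s_1) + ... + 2f(s_{6}) + f(s_7)].
Sum ≈ 22.2638.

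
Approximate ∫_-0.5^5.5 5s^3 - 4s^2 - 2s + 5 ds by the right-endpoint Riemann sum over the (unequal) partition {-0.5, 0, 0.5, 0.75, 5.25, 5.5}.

Subinterval widths: 0.5, 0.5, 0.25, 4.5, 0.25.
Right endpoints: 0, 0.5, 0.75, 5.25, 5.5.
f(0) = 5, f(0.5) = 3.625, f(0.75) = 3.359375, f(5.25) = 607.765625, f(5.5) = 704.875.
Sum = Σ Δs_i · f(s_i).
Sum = 2916.31640625.

2916.31640625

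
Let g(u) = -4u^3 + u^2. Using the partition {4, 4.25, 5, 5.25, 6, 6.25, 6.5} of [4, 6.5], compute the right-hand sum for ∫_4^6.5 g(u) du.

-1685.75

Subinterval widths: 0.25, 0.75, 0.25, 0.75, 0.25, 0.25.
Right endpoints: 4.25, 5, 5.25, 6, 6.25, 6.5.
g(4.25) = -289, g(5) = -475, g(5.25) = -551.25, g(6) = -828, g(6.25) = -937.5, g(6.5) = -1056.25.
Sum = Σ Δu_i · g(u_i).
Sum = -1685.75.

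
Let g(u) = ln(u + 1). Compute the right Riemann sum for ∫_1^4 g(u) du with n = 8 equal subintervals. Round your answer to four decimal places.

3.8292

Δu = (4 − 1)/8 = 0.375.
Right endpoints: 1.375, 1.75, 2.125, 2.5, 2.875, 3.25, 3.625, 4.
g(1.375) ≈ 0.8650, g(1.75) ≈ 1.0116, g(2.125) ≈ 1.1394, g(2.5) ≈ 1.2528, g(2.875) ≈ 1.3545, g(3.25) ≈ 1.4469, g(3.625) ≈ 1.5315, g(4) ≈ 1.6094.
Sum = Δu · [g(1.375) + g(1.75) + g(2.125) + ...].
Sum ≈ 3.8292.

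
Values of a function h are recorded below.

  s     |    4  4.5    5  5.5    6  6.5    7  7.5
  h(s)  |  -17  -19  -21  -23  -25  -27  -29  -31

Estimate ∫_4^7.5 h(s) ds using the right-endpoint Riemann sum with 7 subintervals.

Δs = 0.5.
Sum = 0.5·[(-19) + (-21) + (-23) + (-25) + (-27) + (-29) + (-31)] = -87.5.

-87.5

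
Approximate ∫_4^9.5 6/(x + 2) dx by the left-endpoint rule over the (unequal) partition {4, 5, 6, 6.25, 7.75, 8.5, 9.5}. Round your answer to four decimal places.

Subinterval widths: 1, 1, 0.25, 1.5, 0.75, 1.
Left endpoints: 4, 5, 6, 6.25, 7.75, 8.5.
f(4) = 1, f(5) = 6/7, f(6) = 0.75, f(6.25) = 8/11, f(7.75) = 8/13, f(8.5) = 4/7.
Sum = Σ Δx_i · f(x_i).
Sum ≈ 4.1685.

4.1685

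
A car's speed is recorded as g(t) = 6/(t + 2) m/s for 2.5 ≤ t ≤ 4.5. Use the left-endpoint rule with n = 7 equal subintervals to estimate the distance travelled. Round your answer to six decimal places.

Δt = (4.5 − 2.5)/7 = 2/7.
Left endpoints: 2.5, 39/14, 43/14, 47/14, 51/14, 55/14, 59/14.
g(2.5) = 4/3, g(39/14) = 84/67, g(43/14) = 84/71, g(47/14) = 1.12, g(51/14) = 84/79, g(55/14) = 84/83, g(59/14) = 28/29.
Sum = Δt · [g(2.5) + g(39/14) + g(43/14) + ...].
Sum ≈ 2.266006.

2.266006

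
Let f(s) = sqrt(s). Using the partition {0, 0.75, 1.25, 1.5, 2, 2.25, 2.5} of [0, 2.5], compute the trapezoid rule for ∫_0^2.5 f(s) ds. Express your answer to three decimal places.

2.523

Subinterval widths: 0.75, 0.5, 0.25, 0.5, 0.25, 0.25.
f(0) ≈ 0.000, f(0.75) ≈ 0.866, f(1.25) ≈ 1.118, f(1.5) ≈ 1.225, f(2) ≈ 1.414, f(2.25) ≈ 1.500, f(2.5) ≈ 1.581.
On each subinterval the trapezoid contributes (Δs_i/2)·[f(s_{i-1}) + f(s_i)].
Sum ≈ 2.523.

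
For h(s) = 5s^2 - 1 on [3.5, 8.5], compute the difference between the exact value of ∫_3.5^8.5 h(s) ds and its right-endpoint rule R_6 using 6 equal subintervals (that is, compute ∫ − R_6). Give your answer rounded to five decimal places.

Exact integral: ∫_3.5^8.5 h(s) ds ≈ 947.0833333.
R_6 ≈ 1074.9768519.
Error ≈ 947.0833333 − 1074.9768519 ≈ -127.89352.

-127.89352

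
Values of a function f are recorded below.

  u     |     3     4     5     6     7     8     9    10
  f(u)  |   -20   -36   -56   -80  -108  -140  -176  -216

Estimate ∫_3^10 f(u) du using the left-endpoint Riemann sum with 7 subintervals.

-616

Δu = 1.
Sum = 1·[(-20) + (-36) + (-56) + (-80) + (-108) + (-140) + (-176)] = -616.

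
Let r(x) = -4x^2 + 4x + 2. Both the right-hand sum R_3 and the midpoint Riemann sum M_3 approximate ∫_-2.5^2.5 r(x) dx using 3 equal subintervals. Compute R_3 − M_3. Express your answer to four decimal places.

2.7778

R_3 ≈ -24.259259.
M_3 ≈ -27.037037.
R_3 − M_3 ≈ 2.7778.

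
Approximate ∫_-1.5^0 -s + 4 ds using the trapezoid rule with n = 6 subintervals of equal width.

Δs = (0 − (-1.5))/6 = 0.25.
f(-1.5) = 5.5, f(-1.25) = 5.25, f(-1) = 5, f(-0.75) = 4.75, f(-0.5) = 4.5, f(-0.25) = 4.25, f(0) = 4.
T_6 = (Δs/2)·[f(s_0) + 2f(s_1) + ... + 2f(s_{5}) + f(s_6)].
Sum = 7.125.

7.125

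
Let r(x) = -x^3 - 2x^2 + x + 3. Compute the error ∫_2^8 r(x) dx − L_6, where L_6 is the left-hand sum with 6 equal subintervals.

-292

Exact integral: ∫_2^8 r(x) dx = -1308.
L_6 = -1016.
Error = -1308 − (-1016) = -292.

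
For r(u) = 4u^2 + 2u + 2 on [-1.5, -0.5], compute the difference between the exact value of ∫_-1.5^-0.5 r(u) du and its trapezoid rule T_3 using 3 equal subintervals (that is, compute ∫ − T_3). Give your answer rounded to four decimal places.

-0.0741

Exact integral: ∫_-1.5^-0.5 r(u) du ≈ 4.333333.
T_3 ≈ 4.407407.
Error ≈ 4.333333 − 4.407407 ≈ -0.0741.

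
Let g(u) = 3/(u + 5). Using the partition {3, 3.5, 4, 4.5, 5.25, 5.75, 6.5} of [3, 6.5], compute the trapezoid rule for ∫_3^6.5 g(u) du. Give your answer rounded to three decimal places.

1.089

Subinterval widths: 0.5, 0.5, 0.5, 0.75, 0.5, 0.75.
g(3) = 0.375, g(3.5) = 6/17, g(4) = 1/3, g(4.5) = 6/19, g(5.25) = 12/41, g(5.75) = 12/43, g(6.5) = 6/23.
On each subinterval the trapezoid contributes (Δu_i/2)·[g(u_{i-1}) + g(u_i)].
Sum ≈ 1.089.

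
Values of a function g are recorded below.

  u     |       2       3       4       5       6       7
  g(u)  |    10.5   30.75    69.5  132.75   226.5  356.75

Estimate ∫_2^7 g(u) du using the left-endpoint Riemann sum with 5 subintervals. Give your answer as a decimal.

470

Δu = 1.
Sum = 1·[10.5 + 30.75 + 69.5 + 132.75 + 226.5] = 470.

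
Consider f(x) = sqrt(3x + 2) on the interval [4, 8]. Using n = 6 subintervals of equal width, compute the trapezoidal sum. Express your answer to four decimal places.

Δx = (8 − 4)/6 = 2/3.
f(4) ≈ 3.7417, f(14/3) ≈ 4.0000, f(16/3) ≈ 4.2426, f(6) ≈ 4.4721, f(20/3) ≈ 4.6904, f(22/3) ≈ 4.8990, f(8) ≈ 5.0990.
T_6 = (Δx/2)·[f(x_0) + 2f(x_1) + ... + 2f(x_{5}) + f(x_6)].
Sum ≈ 17.8163.

17.8163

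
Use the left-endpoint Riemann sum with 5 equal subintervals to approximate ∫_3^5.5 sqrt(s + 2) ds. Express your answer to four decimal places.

Δs = (5.5 − 3)/5 = 0.5.
Left endpoints: 3, 3.5, 4, 4.5, 5.
f(3) ≈ 2.2361, f(3.5) ≈ 2.3452, f(4) ≈ 2.4495, f(4.5) ≈ 2.5495, f(5) ≈ 2.6458.
Sum = Δs · [f(3) + f(3.5) + f(4) + f(4.5) + f(5)].
Sum ≈ 6.1130.

6.1130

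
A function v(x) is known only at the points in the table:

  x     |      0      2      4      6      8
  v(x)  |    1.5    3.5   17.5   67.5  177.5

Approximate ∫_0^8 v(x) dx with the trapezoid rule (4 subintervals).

356

Δx = 2.
T_4 = (2/2)·[1.5 + 2·3.5 + 2·17.5 + 2·67.5 + 177.5] = 356.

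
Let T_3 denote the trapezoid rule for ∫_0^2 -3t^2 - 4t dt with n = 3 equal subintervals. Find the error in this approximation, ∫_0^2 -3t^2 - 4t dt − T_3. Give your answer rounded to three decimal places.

Exact integral: ∫_0^2 f(t) dt = -16.
T_3 ≈ -16.44444.
Error ≈ -16 − (-16.44444) ≈ 0.444.

0.444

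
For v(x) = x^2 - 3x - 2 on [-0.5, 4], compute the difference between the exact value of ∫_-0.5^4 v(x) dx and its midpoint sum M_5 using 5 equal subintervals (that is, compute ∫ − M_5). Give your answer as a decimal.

0.30375

Exact integral: ∫_-0.5^4 v(x) dx = -11.25.
M_5 = -11.55375.
Error = -11.25 − (-11.55375) = 0.30375.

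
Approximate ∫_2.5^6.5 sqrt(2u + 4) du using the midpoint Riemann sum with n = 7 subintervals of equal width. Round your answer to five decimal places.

14.36550

Δu = (6.5 − 2.5)/7 = 4/7.
Midpoints: 39/14, 47/14, 55/14, 4.5, 71/14, 79/14, 87/14.
f(39/14) ≈ 3.09377, f(47/14) ≈ 3.27327, f(55/14) ≈ 3.44342, f(4.5) ≈ 3.60555, f(71/14) ≈ 3.76070, f(79/14) ≈ 3.90969, f(87/14) ≈ 4.05322.
Sum = Δu · [f(39/14) + f(47/14) + f(55/14) + ...].
Sum ≈ 14.36550.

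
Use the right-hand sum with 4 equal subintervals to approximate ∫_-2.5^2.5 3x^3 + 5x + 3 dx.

Δx = (2.5 − (-2.5))/4 = 1.25.
Right endpoints: -1.25, 0, 1.25, 2.5.
f(-1.25) = -9.109375, f(0) = 3, f(1.25) = 15.109375, f(2.5) = 62.375.
Sum = Δx · [f(-1.25) + f(0) + f(1.25) + f(2.5)].
Sum = 89.21875.

89.21875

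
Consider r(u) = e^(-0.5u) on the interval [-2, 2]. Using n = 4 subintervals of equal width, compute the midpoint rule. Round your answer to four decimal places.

4.6522

Δu = (2 − (-2))/4 = 1.
Midpoints: -1.5, -0.5, 0.5, 1.5.
r(-1.5) ≈ 2.1170, r(-0.5) ≈ 1.2840, r(0.5) ≈ 0.7788, r(1.5) ≈ 0.4724.
Sum = Δu · [r(-1.5) + r(-0.5) + r(0.5) + r(1.5)].
Sum ≈ 4.6522.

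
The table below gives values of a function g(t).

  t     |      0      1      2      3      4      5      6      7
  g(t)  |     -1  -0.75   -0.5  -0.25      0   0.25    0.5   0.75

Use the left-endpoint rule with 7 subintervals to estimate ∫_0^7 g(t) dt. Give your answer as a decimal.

-1.75

Δt = 1.
Sum = 1·[(-1) + (-0.75) + (-0.5) + (-0.25) + 0 + 0.25 + 0.5] = -1.75.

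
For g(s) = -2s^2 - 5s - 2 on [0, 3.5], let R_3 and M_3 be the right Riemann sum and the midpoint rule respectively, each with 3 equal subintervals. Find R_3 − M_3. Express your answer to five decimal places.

R_3 ≈ -92.2962963.
M_3 ≈ -65.4143519.
R_3 − M_3 ≈ -26.88194.

-26.88194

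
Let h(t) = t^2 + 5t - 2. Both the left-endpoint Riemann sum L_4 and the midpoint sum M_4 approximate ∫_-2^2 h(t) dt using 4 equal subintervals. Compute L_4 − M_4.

L_4 = -12.
M_4 = -3.
L_4 − M_4 = -9.

-9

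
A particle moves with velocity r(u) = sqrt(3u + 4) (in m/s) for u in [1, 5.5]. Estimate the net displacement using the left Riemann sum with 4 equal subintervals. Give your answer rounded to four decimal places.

15.4273

Δu = (5.5 − 1)/4 = 1.125.
Left endpoints: 1, 2.125, 3.25, 4.375.
r(1) ≈ 2.6458, r(2.125) ≈ 3.2210, r(3.25) ≈ 3.7081, r(4.375) ≈ 4.1382.
Sum = Δu · [r(1) + r(2.125) + r(3.25) + r(4.375)].
Sum ≈ 15.4273.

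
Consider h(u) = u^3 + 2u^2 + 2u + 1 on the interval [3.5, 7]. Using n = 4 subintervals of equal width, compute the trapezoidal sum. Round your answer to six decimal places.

810.995117

Δu = (7 − 3.5)/4 = 0.875.
h(3.5) = 75.375, h(4.375) = 67467/512, h(5.25) = 211.328125, h(6.125) = 162849/512, h(7) = 456.
T_4 = (Δu/2)·[h(u_0) + 2h(u_1) + 2h(u_2) + 2h(u_3) + h(u_4)].
Sum ≈ 810.995117.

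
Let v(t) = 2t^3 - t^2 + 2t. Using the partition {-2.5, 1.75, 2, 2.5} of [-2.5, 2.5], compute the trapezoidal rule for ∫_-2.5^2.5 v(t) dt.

-51.7109375

Subinterval widths: 4.25, 0.25, 0.5.
v(-2.5) = -42.5, v(1.75) = 11.15625, v(2) = 16, v(2.5) = 30.
On each subinterval the trapezoid contributes (Δt_i/2)·[v(t_{i-1}) + v(t_i)].
Sum = -51.7109375.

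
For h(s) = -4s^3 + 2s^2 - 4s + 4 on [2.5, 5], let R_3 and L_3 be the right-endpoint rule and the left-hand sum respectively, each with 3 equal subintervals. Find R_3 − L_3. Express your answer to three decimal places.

R_3 ≈ -723.79630.
L_3 ≈ -382.12963.
R_3 − L_3 ≈ -341.667.

-341.667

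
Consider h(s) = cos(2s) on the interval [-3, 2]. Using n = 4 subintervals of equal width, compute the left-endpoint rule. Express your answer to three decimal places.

Δs = (2 − (-3))/4 = 1.25.
Left endpoints: -3, -1.75, -0.5, 0.75.
h(-3) ≈ 0.960, h(-1.75) ≈ -0.936, h(-0.5) ≈ 0.540, h(0.75) ≈ 0.071.
Sum = Δs · [h(-3) + h(-1.75) + h(-0.5) + h(0.75)].
Sum ≈ 0.793.

0.793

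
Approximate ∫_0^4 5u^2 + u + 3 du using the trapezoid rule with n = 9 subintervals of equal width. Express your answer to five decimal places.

Δu = (4 − 0)/9 = 4/9.
f(0) = 3, f(4/9) = 359/81, f(8/9) = 635/81, f(4/3) = 119/9, f(16/9) = 1667/81, f(20/9) = 2423/81, f(8/3) = 371/9, f(28/9) = 4415/81, f(32/9) = 5651/81, f(4) = 87.
T_9 = (Δu/2)·[f(u_0) + 2f(u_1) + ... + 2f(u_{8}) + f(u_9)].
Sum ≈ 127.32510.

127.32510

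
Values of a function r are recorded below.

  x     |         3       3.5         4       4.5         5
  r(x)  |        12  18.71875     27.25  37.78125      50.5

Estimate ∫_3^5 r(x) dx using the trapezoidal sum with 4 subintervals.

57.5

Δx = 0.5.
T_4 = (0.5/2)·[12 + 2·18.71875 + 2·27.25 + 2·37.78125 + 50.5] = 57.5.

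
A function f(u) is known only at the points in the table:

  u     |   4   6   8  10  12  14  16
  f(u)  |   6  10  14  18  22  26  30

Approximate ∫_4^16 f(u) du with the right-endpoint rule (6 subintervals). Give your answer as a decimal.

240

Δu = 2.
Sum = 2·[10 + 14 + 18 + 22 + 26 + 30] = 240.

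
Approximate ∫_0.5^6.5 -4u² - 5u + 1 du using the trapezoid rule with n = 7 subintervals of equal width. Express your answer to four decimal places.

-467.9388

Δu = (6.5 − 0.5)/7 = 6/7.
f(0.5) = -2.5, f(19/14) = -1289/98, f(31/14) = -2909/98, f(43/14) = -5105/98, f(55/14) = -7877/98, f(67/14) = -11225/98, f(79/14) = -15149/98, f(6.5) = -200.5.
T_7 = (Δu/2)·[f(u_0) + 2f(u_1) + ... + 2f(u_{6}) + f(u_7)].
Sum ≈ -467.9388.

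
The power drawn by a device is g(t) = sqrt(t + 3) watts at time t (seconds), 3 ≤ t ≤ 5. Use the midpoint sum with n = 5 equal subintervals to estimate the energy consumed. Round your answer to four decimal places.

Δt = (5 − 3)/5 = 0.4.
Midpoints: 3.2, 3.6, 4, 4.4, 4.8.
g(3.2) ≈ 2.4900, g(3.6) ≈ 2.5690, g(4) ≈ 2.6458, g(4.4) ≈ 2.7203, g(4.8) ≈ 2.7928.
Sum = Δt · [g(3.2) + g(3.6) + g(4) + g(4.4) + g(4.8)].
Sum ≈ 5.2872.

5.2872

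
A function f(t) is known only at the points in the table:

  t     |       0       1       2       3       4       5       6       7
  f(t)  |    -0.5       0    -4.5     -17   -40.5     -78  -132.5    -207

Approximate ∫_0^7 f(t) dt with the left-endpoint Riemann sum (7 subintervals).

Δt = 1.
Sum = 1·[(-0.5) + 0 + (-4.5) + (-17) + (-40.5) + (-78) + (-132.5)] = -273.

-273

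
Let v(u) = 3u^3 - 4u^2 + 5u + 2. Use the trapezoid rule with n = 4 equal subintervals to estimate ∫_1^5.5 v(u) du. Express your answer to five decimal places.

Δu = (5.5 − 1)/4 = 1.125.
v(1) = 6, v(2.125) = 11955/512, v(3.25) = 78.984375, v(4.375) = 101649/512, v(5.5) = 407.625.
T_4 = (Δu/2)·[v(u_0) + 2v(u_1) + 2v(u_2) + 2v(u_3) + v(u_4)].
Sum ≈ 571.13965.

571.13965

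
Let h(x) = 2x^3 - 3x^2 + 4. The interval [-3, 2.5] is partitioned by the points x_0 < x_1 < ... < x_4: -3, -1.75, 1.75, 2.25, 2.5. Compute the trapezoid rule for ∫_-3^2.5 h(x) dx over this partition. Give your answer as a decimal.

Subinterval widths: 1.25, 3.5, 0.5, 0.25.
h(-3) = -77, h(-1.75) = -15.90625, h(1.75) = 5.53125, h(2.25) = 11.59375, h(2.5) = 16.5.
On each subinterval the trapezoid contributes (Δx_i/2)·[h(x_{i-1}) + h(x_i)].
Sum = -68.4296875.

-68.4296875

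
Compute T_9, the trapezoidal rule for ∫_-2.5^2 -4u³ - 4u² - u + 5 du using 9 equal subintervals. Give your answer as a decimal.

Δu = (2 − (-2.5))/9 = 0.5.
f(-2.5) = 45, f(-2) = 23, f(-1.5) = 11, f(-1) = 6, f(-0.5) = 5, f(0) = 5, f(0.5) = 3, f(1) = -4, f(1.5) = -19, f(2) = -45.
T_9 = (Δu/2)·[f(u_0) + 2f(u_1) + ... + 2f(u_{8}) + f(u_9)].
Sum = 15.

15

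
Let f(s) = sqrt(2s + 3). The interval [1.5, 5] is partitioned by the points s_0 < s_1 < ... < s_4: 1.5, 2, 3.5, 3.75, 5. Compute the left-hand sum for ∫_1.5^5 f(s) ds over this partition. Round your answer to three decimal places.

10.034

Subinterval widths: 0.5, 1.5, 0.25, 1.25.
Left endpoints: 1.5, 2, 3.5, 3.75.
f(1.5) ≈ 2.449, f(2) ≈ 2.646, f(3.5) ≈ 3.162, f(3.75) ≈ 3.240.
Sum = Σ Δs_i · f(s_i).
Sum ≈ 10.034.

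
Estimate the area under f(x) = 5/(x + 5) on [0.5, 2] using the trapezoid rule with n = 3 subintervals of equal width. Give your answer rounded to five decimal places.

1.20713

Δx = (2 − 0.5)/3 = 0.5.
f(0.5) = 10/11, f(1) = 5/6, f(1.5) = 10/13, f(2) = 5/7.
T_3 = (Δx/2)·[f(x_0) + 2f(x_1) + 2f(x_2) + f(x_3)].
Sum ≈ 1.20713.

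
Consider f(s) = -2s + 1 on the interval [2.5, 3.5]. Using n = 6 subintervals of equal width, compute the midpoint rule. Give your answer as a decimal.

-5

Δs = (3.5 − 2.5)/6 = 1/6.
Midpoints: 31/12, 2.75, 35/12, 37/12, 3.25, 41/12.
f(31/12) = -25/6, f(2.75) = -4.5, f(35/12) = -29/6, f(37/12) = -31/6, f(3.25) = -5.5, f(41/12) = -35/6.
Sum = Δs · [f(31/12) + f(2.75) + f(35/12) + ...].
Sum = -5.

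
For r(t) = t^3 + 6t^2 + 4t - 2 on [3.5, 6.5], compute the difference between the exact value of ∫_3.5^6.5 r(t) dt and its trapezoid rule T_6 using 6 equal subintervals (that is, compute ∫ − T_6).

-2.625

Exact integral: ∫_3.5^6.5 r(t) dt = 926.25.
T_6 = 928.875.
Error = 926.25 − 928.875 = -2.625.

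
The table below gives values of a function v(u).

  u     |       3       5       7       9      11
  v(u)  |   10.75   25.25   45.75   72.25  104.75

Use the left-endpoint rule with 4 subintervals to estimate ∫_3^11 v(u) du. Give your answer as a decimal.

308

Δu = 2.
Sum = 2·[10.75 + 25.25 + 45.75 + 72.25] = 308.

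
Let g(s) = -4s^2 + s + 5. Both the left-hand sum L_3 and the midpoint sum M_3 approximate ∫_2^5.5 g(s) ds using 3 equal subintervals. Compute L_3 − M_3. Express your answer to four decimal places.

54.4444

L_3 ≈ -124.509259.
M_3 ≈ -178.953704.
L_3 − M_3 ≈ 54.4444.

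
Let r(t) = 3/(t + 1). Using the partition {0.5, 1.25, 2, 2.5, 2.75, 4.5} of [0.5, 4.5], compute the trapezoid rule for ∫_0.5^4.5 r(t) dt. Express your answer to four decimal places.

Subinterval widths: 0.75, 0.75, 0.5, 0.25, 1.75.
r(0.5) = 2, r(1.25) = 4/3, r(2) = 1, r(2.5) = 6/7, r(2.75) = 0.8, r(4.5) = 6/11.
On each subinterval the trapezoid contributes (Δt_i/2)·[r(t_{i-1}) + r(t_i)].
Sum ≈ 3.9737.

3.9737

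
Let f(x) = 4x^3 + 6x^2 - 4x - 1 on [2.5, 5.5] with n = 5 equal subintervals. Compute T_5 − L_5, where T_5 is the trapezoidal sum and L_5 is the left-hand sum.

220.5

T_5 = 1136.22.
L_5 = 915.72.
T_5 − L_5 = 220.5.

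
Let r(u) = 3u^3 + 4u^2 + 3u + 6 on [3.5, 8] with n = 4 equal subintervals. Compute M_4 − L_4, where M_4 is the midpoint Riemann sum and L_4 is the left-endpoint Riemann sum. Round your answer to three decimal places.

M_4 ≈ 3663.11865.
L_4 ≈ 2826.81738.
M_4 − L_4 ≈ 836.301.

836.301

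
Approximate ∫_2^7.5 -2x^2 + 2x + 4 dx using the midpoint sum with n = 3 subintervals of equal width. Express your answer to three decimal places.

-198.586

Δx = (7.5 − 2)/3 = 11/6.
Midpoints: 35/12, 4.75, 79/12.
f(35/12) = -517/72, f(4.75) = -31.625, f(79/12) = -5005/72.
Sum = Δx · [f(35/12) + f(4.75) + f(79/12)].
Sum ≈ -198.586.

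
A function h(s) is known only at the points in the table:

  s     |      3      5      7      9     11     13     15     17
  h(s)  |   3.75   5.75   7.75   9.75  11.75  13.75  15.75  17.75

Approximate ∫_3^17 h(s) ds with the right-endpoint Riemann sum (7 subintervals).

164.5

Δs = 2.
Sum = 2·[5.75 + 7.75 + 9.75 + 11.75 + 13.75 + 15.75 + 17.75] = 164.5.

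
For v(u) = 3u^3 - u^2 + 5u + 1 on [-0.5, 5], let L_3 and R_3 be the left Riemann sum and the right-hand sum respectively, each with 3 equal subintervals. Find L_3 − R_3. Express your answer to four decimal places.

L_3 ≈ 207.064815.
R_3 ≈ 900.293981.
L_3 − R_3 ≈ -693.2292.

-693.2292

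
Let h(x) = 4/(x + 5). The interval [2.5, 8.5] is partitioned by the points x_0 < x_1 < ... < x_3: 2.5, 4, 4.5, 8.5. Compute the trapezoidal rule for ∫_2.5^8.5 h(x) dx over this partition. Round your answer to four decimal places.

2.3844

Subinterval widths: 1.5, 0.5, 4.
h(2.5) = 8/15, h(4) = 4/9, h(4.5) = 8/19, h(8.5) = 8/27.
On each subinterval the trapezoid contributes (Δx_i/2)·[h(x_{i-1}) + h(x_i)].
Sum ≈ 2.3844.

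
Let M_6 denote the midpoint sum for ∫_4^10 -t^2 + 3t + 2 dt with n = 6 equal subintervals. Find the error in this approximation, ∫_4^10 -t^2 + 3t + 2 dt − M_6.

Exact integral: ∫_4^10 f(t) dt = -174.
M_6 = -173.5.
Error = -174 − (-173.5) = -0.5.

-0.5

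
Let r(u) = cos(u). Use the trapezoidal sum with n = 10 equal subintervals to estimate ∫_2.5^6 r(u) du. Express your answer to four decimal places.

Δu = (6 − 2.5)/10 = 0.35.
r(2.5) ≈ -0.8011, r(2.85) ≈ -0.9578, r(3.2) ≈ -0.9983, r(3.55) ≈ -0.9178, r(3.9) ≈ -0.7259, r(4.25) ≈ -0.4461, r(4.6) ≈ -0.1122, r(4.95) ≈ 0.2354, r(5.3) ≈ 0.5544, r(5.65) ≈ 0.8061, r(6) ≈ 0.9602.
T_10 = (Δu/2)·[r(u_0) + 2r(u_1) + ... + 2r(u_{9}) + r(u_10)].
Sum ≈ -0.8689.

-0.8689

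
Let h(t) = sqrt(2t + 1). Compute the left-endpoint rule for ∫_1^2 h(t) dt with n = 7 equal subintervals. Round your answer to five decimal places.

1.95851

Δt = (2 − 1)/7 = 1/7.
Left endpoints: 1, 8/7, 9/7, 10/7, 11/7, 12/7, 13/7.
h(1) ≈ 1.73205, h(8/7) ≈ 1.81265, h(9/7) ≈ 1.88982, h(10/7) ≈ 1.96396, h(11/7) ≈ 2.03540, h(12/7) ≈ 2.10442, h(13/7) ≈ 2.17124.
Sum = Δt · [h(1) + h(8/7) + h(9/7) + ...].
Sum ≈ 1.95851.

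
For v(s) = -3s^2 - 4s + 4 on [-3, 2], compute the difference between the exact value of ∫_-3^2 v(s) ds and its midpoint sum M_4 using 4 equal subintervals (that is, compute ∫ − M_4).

Exact integral: ∫_-3^2 v(s) ds = -5.
M_4 = -3.046875.
Error = -5 − (-3.046875) = -1.953125.

-1.953125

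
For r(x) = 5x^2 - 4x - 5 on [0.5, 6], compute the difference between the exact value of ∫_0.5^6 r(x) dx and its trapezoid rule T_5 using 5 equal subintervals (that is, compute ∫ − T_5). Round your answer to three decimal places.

Exact integral: ∫_0.5^6 r(x) dx ≈ 260.79167.
T_5 = 266.3375.
Error ≈ 260.79167 − 266.3375 ≈ -5.546.

-5.546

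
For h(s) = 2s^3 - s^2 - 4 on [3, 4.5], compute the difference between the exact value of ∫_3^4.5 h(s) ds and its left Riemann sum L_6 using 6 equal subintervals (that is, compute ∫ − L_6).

14.2890625

Exact integral: ∫_3^4.5 h(s) ds = 137.15625.
L_6 = 122.8671875.
Error = 137.15625 − 122.8671875 = 14.2890625.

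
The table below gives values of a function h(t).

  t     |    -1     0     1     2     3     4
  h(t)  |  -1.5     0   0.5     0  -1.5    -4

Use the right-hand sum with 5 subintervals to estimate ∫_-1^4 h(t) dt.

Δt = 1.
Sum = 1·[0 + 0.5 + 0 + (-1.5) + (-4)] = -5.

-5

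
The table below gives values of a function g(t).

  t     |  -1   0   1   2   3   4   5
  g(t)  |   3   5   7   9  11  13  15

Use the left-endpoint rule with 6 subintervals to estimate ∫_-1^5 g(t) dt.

Δt = 1.
Sum = 1·[3 + 5 + 7 + 9 + 11 + 13] = 48.

48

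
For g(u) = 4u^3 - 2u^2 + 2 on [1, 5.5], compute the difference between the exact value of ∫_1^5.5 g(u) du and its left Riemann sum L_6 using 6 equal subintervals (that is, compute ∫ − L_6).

210.515625

Exact integral: ∫_1^5.5 g(u) du = 812.8125.
L_6 = 602.296875.
Error = 812.8125 − 602.296875 = 210.515625.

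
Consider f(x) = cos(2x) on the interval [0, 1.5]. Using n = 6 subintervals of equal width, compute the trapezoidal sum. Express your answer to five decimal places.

Δx = (1.5 − 0)/6 = 0.25.
f(0) ≈ 1.00000, f(0.25) ≈ 0.87758, f(0.5) ≈ 0.54030, f(0.75) ≈ 0.07074, f(1) ≈ -0.41615, f(1.25) ≈ -0.80114, f(1.5) ≈ -0.98999.
T_6 = (Δx/2)·[f(x_0) + 2f(x_1) + ... + 2f(x_{5}) + f(x_6)].
Sum ≈ 0.06908.

0.06908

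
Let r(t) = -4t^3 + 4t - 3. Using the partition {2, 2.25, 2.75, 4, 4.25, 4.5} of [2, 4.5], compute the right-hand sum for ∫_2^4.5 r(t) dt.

Subinterval widths: 0.25, 0.5, 1.25, 0.25, 0.25.
Right endpoints: 2.25, 2.75, 4, 4.25, 4.5.
r(2.25) = -39.5625, r(2.75) = -75.1875, r(4) = -243, r(4.25) = -293.0625, r(4.5) = -349.5.
Sum = Σ Δt_i · r(t_i).
Sum = -511.875.

-511.875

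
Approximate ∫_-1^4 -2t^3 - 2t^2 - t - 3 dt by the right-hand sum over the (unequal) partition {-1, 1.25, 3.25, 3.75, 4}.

Subinterval widths: 2.25, 2, 0.5, 0.25.
Right endpoints: 1.25, 3.25, 3.75, 4.
f(1.25) = -11.28125, f(3.25) = -96.03125, f(3.75) = -140.34375, f(4) = -167.
Sum = Σ Δt_i · f(t_i).
Sum = -329.3671875.

-329.3671875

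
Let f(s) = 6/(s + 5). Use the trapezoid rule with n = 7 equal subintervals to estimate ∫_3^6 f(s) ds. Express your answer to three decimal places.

1.911

Δs = (6 − 3)/7 = 3/7.
f(3) = 0.75, f(24/7) = 42/59, f(27/7) = 21/31, f(30/7) = 42/65, f(33/7) = 21/34, f(36/7) = 42/71, f(39/7) = 21/37, f(6) = 6/11.
T_7 = (Δs/2)·[f(s_0) + 2f(s_1) + ... + 2f(s_{6}) + f(s_7)].
Sum ≈ 1.911.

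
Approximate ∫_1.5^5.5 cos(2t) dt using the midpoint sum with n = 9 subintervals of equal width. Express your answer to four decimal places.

Δt = (5.5 − 1.5)/9 = 4/9.
Midpoints: 31/18, 13/6, 47/18, 55/18, 3.5, 71/18, 79/18, 29/6, 95/18.
f(31/18) ≈ -0.9545, f(13/6) ≈ -0.3700, f(47/18) ≈ 0.4880, f(55/18) ≈ 0.9852, f(3.5) ≈ 0.7539, f(71/18) ≈ -0.0349, f(79/18) ≈ -0.7979, f(29/6) ≈ -0.9709, f(95/18) ≈ -0.4260.
Sum = Δt · [f(31/18) + f(13/6) + f(47/18) + ...].
Sum ≈ -0.5898.

-0.5898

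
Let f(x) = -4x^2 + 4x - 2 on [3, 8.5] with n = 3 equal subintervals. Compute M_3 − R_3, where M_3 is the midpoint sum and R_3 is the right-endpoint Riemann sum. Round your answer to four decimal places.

230.2361

M_3 ≈ -661.171296.
R_3 ≈ -891.407407.
M_3 − R_3 ≈ 230.2361.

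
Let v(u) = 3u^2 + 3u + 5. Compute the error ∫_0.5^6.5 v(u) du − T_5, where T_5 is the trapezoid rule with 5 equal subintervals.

Exact integral: ∫_0.5^6.5 v(u) du = 367.5.
T_5 = 371.82.
Error = 367.5 − 371.82 = -4.32.

-4.32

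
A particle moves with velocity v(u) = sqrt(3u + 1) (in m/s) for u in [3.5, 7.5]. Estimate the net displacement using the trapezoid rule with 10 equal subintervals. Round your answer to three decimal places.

16.648

Δu = (7.5 − 3.5)/10 = 0.4.
v(3.5) ≈ 3.391, v(3.9) ≈ 3.564, v(4.3) ≈ 3.728, v(4.7) ≈ 3.886, v(5.1) ≈ 4.037, v(5.5) ≈ 4.183, v(5.9) ≈ 4.324, v(6.3) ≈ 4.461, v(6.7) ≈ 4.593, v(7.1) ≈ 4.722, v(7.5) ≈ 4.848.
T_10 = (Δu/2)·[v(u_0) + 2v(u_1) + ... + 2v(u_{9}) + v(u_10)].
Sum ≈ 16.648.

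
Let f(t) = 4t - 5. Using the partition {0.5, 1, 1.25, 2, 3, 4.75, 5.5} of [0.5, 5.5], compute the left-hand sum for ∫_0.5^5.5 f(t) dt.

Subinterval widths: 0.5, 0.25, 0.75, 1, 1.75, 0.75.
Left endpoints: 0.5, 1, 1.25, 2, 3, 4.75.
f(0.5) = -3, f(1) = -1, f(1.25) = 0, f(2) = 3, f(3) = 7, f(4.75) = 14.
Sum = Σ Δt_i · f(t_i).
Sum = 24.

24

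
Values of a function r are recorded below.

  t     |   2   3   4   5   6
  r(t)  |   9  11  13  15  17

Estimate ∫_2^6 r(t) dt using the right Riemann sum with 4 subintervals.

Δt = 1.
Sum = 1·[11 + 13 + 15 + 17] = 56.

56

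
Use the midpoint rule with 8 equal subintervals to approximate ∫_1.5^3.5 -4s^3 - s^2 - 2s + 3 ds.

Δs = (3.5 − 1.5)/8 = 0.25.
Midpoints: 1.625, 1.875, 2.125, 2.375, 2.625, 2.875, 3.125, 3.375.
f(1.625) = -20.0546875, f(1.875) = -30.6328125, f(2.125) = -44.1484375, f(2.375) = -60.9765625, f(2.625) = -81.4921875, f(2.875) = -106.0703125, f(3.125) = -135.0859375, f(3.375) = -168.9140625.
Sum = Δs · [f(1.625) + f(1.875) + f(2.125) + ...].
Sum = -161.84375.

-161.84375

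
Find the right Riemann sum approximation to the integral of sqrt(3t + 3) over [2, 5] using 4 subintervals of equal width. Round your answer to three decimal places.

Δt = (5 − 2)/4 = 0.75.
Right endpoints: 2.75, 3.5, 4.25, 5.
f(2.75) ≈ 3.354, f(3.5) ≈ 3.674, f(4.25) ≈ 3.969, f(5) ≈ 4.243.
Sum = Δt · [f(2.75) + f(3.5) + f(4.25) + f(5)].
Sum ≈ 11.430.

11.430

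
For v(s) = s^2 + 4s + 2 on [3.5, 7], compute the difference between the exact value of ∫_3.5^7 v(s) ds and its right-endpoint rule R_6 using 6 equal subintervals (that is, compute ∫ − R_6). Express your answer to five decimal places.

-15.00058

Exact integral: ∫_3.5^7 v(s) ds ≈ 180.5416667.
R_6 ≈ 195.5422454.
Error ≈ 180.5416667 − 195.5422454 ≈ -15.00058.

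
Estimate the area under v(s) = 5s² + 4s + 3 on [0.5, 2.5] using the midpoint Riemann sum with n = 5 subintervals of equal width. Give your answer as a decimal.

Δs = (2.5 − 0.5)/5 = 0.4.
Midpoints: 0.7, 1.1, 1.5, 1.9, 2.3.
v(0.7) = 8.25, v(1.1) = 13.45, v(1.5) = 20.25, v(1.9) = 28.65, v(2.3) = 38.65.
Sum = Δs · [v(0.7) + v(1.1) + v(1.5) + v(1.9) + v(2.3)].
Sum = 43.7.

43.7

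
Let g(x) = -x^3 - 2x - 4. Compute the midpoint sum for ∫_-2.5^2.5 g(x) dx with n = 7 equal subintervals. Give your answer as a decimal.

Δx = (2.5 − (-2.5))/7 = 5/7.
Midpoints: -15/7, -10/7, -5/7, 0, 5/7, 10/7, 15/7.
g(-15/7) = 3473/343, g(-10/7) = 608/343, g(-5/7) = -757/343, g(0) = -4, g(5/7) = -1987/343, g(10/7) = -3352/343, g(15/7) = -6217/343.
Sum = Δx · [g(-15/7) + g(-10/7) + g(-5/7) + ...].
Sum = -20.

-20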